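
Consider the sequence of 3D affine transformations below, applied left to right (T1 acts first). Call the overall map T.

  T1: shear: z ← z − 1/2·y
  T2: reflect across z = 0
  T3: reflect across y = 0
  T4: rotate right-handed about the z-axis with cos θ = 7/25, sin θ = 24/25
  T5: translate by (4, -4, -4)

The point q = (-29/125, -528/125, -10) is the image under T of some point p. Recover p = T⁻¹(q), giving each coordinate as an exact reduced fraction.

p = (-7/5, -4, 4)

T1 = [1 0 0 0; 0 1 0 0; 0 -1/2 1 0; 0 0 0 1]
T2·T1 = [1 0 0 0; 0 1 0 0; 0 1/2 -1 0; 0 0 0 1]
T3·…·T1 = [1 0 0 0; 0 -1 0 0; 0 1/2 -1 0; 0 0 0 1]
T4·…·T1 = [7/25 24/25 0 0; 24/25 -7/25 0 0; 0 1/2 -1 0; 0 0 0 1]
T5·…·T1 = [7/25 24/25 0 4; 24/25 -7/25 0 -4; 0 1/2 -1 -4; 0 0 0 1]
det M = 1; M⁻¹ = [7/25 24/25 0 68/25; 24/25 -7/25 0 -124/25; 12/25 -7/50 -1 -162/25; 0 0 0 1]
M⁻¹ · (-29/125, -528/125, -10)ᵀ = (-7/5, -4, 4)ᵀ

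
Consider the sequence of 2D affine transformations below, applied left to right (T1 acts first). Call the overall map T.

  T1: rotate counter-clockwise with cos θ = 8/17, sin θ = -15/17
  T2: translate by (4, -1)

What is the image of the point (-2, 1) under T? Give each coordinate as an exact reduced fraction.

T1 rotate counter-clockwise with cos θ = 8/17, sin θ = -15/17: (-2, 1) → (-1/17, 38/17)
T2 translate by (4, -1): (-1/17, 38/17) → (67/17, 21/17)

T(p) = (67/17, 21/17)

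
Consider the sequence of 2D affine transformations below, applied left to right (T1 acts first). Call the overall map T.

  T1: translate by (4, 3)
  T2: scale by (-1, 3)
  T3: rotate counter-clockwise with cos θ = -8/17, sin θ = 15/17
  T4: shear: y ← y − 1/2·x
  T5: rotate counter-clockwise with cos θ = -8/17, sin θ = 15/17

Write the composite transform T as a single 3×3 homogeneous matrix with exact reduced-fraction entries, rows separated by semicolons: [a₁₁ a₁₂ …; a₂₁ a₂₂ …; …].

T = [13/17 45/34 239/34; 16/17 -39/17 -53/17; 0 0 1]

T1 = [1 0 4; 0 1 3; 0 0 1]
T2·T1 = [-1 0 -4; 0 3 9; 0 0 1]
T3·…·T1 = [8/17 -45/17 -103/17; -15/17 -24/17 -132/17; 0 0 1]
T4·…·T1 = [8/17 -45/17 -103/17; -19/17 -3/34 -161/34; 0 0 1]
T5·…·T1 = [13/17 45/34 239/34; 16/17 -39/17 -53/17; 0 0 1]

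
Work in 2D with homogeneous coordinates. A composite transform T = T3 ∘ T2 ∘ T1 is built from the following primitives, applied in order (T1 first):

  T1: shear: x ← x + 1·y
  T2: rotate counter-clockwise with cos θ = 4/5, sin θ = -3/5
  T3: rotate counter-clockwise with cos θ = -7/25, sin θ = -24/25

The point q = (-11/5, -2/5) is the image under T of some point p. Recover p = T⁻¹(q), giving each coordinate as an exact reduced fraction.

p = (3, -1)

T1 = [1 1 0; 0 1 0; 0 0 1]
T2·T1 = [4/5 7/5 0; -3/5 1/5 0; 0 0 1]
T3·…·T1 = [-4/5 -1/5 0; -3/5 -7/5 0; 0 0 1]
det M = 1; M⁻¹ = [-7/5 1/5 0; 3/5 -4/5 0; 0 0 1]
M⁻¹ · (-11/5, -2/5)ᵀ = (3, -1)ᵀ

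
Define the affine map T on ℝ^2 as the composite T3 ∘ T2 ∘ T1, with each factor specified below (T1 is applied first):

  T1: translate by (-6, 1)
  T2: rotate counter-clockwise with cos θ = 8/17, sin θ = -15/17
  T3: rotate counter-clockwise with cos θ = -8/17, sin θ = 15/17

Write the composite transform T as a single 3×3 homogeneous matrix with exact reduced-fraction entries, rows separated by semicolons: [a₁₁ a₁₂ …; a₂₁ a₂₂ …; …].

T1 = [1 0 -6; 0 1 1; 0 0 1]
T2·T1 = [8/17 15/17 -33/17; -15/17 8/17 98/17; 0 0 1]
T3·…·T1 = [161/289 -240/289 -1206/289; 240/289 161/289 -1279/289; 0 0 1]

T = [161/289 -240/289 -1206/289; 240/289 161/289 -1279/289; 0 0 1]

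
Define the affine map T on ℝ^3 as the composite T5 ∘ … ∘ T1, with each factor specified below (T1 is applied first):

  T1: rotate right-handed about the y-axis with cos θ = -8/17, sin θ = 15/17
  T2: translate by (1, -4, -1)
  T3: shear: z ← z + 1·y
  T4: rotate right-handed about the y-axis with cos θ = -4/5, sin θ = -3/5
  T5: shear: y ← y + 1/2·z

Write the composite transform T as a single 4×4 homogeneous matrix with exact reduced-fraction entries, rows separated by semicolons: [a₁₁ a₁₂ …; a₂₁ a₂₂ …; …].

T = [77/85 -3/5 -36/85 11/5; 18/85 3/5 77/170 -17/10; 36/85 -4/5 77/85 23/5; 0 0 0 1]

T1 = [-8/17 0 15/17 0; 0 1 0 0; -15/17 0 -8/17 0; 0 0 0 1]
T2·T1 = [-8/17 0 15/17 1; 0 1 0 -4; -15/17 0 -8/17 -1; 0 0 0 1]
T3·…·T1 = [-8/17 0 15/17 1; 0 1 0 -4; -15/17 1 -8/17 -5; 0 0 0 1]
T4·…·T1 = [77/85 -3/5 -36/85 11/5; 0 1 0 -4; 36/85 -4/5 77/85 23/5; 0 0 0 1]
T5·…·T1 = [77/85 -3/5 -36/85 11/5; 18/85 3/5 77/170 -17/10; 36/85 -4/5 77/85 23/5; 0 0 0 1]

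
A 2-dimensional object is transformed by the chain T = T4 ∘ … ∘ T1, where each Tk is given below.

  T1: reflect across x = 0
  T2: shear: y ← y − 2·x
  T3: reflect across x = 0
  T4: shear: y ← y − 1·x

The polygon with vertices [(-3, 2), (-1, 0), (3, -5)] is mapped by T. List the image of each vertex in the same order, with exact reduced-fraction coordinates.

image vertices: (-3, -1), (-1, -1), (3, -2)

T1 reflect across x = 0: (-3, 2) → (3, 2); (-1, 0) → (1, 0); (3, -5) → (-3, -5)
T2 shear: y ← y − 2·x: (3, 2) → (3, -4); (1, 0) → (1, -2); (-3, -5) → (-3, 1)
T3 reflect across x = 0: (3, -4) → (-3, -4); (1, -2) → (-1, -2); (-3, 1) → (3, 1)
T4 shear: y ← y − 1·x: (-3, -4) → (-3, -1); (-1, -2) → (-1, -1); (3, 1) → (3, -2)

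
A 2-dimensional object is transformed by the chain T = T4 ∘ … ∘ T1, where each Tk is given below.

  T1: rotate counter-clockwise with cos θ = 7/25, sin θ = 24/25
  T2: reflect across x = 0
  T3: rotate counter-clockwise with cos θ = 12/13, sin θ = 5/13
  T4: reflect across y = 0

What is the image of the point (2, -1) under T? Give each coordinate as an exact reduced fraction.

T(p) = (-661/325, -302/325)

T1 rotate counter-clockwise with cos θ = 7/25, sin θ = 24/25: (2, -1) → (38/25, 41/25)
T2 reflect across x = 0: (38/25, 41/25) → (-38/25, 41/25)
T3 rotate counter-clockwise with cos θ = 12/13, sin θ = 5/13: (-38/25, 41/25) → (-661/325, 302/325)
T4 reflect across y = 0: (-661/325, 302/325) → (-661/325, -302/325)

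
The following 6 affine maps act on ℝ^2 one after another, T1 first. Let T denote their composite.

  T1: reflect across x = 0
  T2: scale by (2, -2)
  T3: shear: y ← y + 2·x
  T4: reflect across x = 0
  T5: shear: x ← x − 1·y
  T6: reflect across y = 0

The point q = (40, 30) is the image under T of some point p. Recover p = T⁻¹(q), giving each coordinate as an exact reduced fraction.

T1 = [-1 0 0; 0 1 0; 0 0 1]
T2·T1 = [-2 0 0; 0 -2 0; 0 0 1]
T3·…·T1 = [-2 0 0; -4 -2 0; 0 0 1]
T4·…·T1 = [2 0 0; -4 -2 0; 0 0 1]
T5·…·T1 = [6 2 0; -4 -2 0; 0 0 1]
T6·…·T1 = [6 2 0; 4 2 0; 0 0 1]
det M = 4; M⁻¹ = [1/2 -1/2 0; -1 3/2 0; 0 0 1]
M⁻¹ · (40, 30)ᵀ = (5, 5)ᵀ

p = (5, 5)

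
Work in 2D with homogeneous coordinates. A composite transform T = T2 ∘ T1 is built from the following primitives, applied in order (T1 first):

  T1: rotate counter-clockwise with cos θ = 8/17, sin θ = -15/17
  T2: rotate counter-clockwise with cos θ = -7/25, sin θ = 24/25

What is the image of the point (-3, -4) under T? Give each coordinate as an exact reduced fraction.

T1 rotate counter-clockwise with cos θ = 8/17, sin θ = -15/17: (-3, -4) → (-84/17, 13/17)
T2 rotate counter-clockwise with cos θ = -7/25, sin θ = 24/25: (-84/17, 13/17) → (276/425, -2107/425)

T(p) = (276/425, -2107/425)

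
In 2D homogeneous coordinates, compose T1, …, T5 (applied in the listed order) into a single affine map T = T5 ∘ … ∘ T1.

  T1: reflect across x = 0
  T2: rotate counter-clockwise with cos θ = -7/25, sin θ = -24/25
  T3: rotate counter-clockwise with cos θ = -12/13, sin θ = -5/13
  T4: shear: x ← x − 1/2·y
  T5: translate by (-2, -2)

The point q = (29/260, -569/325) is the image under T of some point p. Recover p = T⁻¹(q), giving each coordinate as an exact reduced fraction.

p = (0, -9/4)

T1 = [-1 0 0; 0 1 0; 0 0 1]
T2·T1 = [7/25 24/25 0; 24/25 -7/25 0; 0 0 1]
T3·…·T1 = [36/325 -323/325 0; -323/325 -36/325 0; 0 0 1]
T4·…·T1 = [79/130 -61/65 0; -323/325 -36/325 0; 0 0 1]
T5·…·T1 = [79/130 -61/65 -2; -323/325 -36/325 -2; 0 0 1]
det M = -1; M⁻¹ = [36/325 -61/65 -538/325; -323/325 -79/130 -1041/325; 0 0 1]
M⁻¹ · (29/260, -569/325)ᵀ = (0, -9/4)ᵀ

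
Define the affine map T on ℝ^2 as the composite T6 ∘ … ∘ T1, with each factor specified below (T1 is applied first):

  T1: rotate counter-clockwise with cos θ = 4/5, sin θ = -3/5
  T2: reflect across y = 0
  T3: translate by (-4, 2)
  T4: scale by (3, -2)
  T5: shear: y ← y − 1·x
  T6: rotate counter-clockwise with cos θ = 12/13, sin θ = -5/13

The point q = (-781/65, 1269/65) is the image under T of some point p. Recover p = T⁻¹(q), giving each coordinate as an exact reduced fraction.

p = (-7/5, -9/5)

T1 = [4/5 3/5 0; -3/5 4/5 0; 0 0 1]
T2·T1 = [4/5 3/5 0; 3/5 -4/5 0; 0 0 1]
T3·…·T1 = [4/5 3/5 -4; 3/5 -4/5 2; 0 0 1]
T4·…·T1 = [12/5 9/5 -12; -6/5 8/5 -4; 0 0 1]
T5·…·T1 = [12/5 9/5 -12; -18/5 -1/5 8; 0 0 1]
T6·…·T1 = [54/65 103/65 -8; -276/65 -57/65 12; 0 0 1]
det M = 6; M⁻¹ = [-19/130 -103/390 2; 46/65 9/65 4; 0 0 1]
M⁻¹ · (-781/65, 1269/65)ᵀ = (-7/5, -9/5)ᵀ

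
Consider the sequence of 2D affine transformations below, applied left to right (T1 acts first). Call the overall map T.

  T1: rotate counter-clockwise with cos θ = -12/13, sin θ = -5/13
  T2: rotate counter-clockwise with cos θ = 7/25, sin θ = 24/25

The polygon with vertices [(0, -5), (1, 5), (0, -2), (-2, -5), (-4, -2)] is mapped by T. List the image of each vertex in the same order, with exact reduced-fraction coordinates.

T1 rotate counter-clockwise with cos θ = -12/13, sin θ = -5/13: (0, -5) → (-25/13, 60/13); (1, 5) → (1, -5); (0, -2) → (-10/13, 24/13); (-2, -5) → (-1/13, 70/13); (-4, -2) → (38/13, 44/13)
T2 rotate counter-clockwise with cos θ = 7/25, sin θ = 24/25: (-25/13, 60/13) → (-323/65, -36/65); (1, -5) → (127/25, -11/25); (-10/13, 24/13) → (-646/325, -72/325); (-1/13, 70/13) → (-1687/325, 466/325); (38/13, 44/13) → (-158/65, 244/65)

image vertices: (-323/65, -36/65), (127/25, -11/25), (-646/325, -72/325), (-1687/325, 466/325), (-158/65, 244/65)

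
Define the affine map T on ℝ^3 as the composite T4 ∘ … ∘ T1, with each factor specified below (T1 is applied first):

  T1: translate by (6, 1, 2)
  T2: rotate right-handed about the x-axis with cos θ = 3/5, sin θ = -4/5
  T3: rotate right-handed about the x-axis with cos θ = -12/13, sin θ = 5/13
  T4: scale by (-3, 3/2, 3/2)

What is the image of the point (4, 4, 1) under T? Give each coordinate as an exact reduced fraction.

T(p) = (-30, -807/130, 801/130)

T1 translate by (6, 1, 2): (4, 4, 1) → (10, 5, 3)
T2 rotate right-handed about the x-axis with cos θ = 3/5, sin θ = -4/5: (10, 5, 3) → (10, 27/5, -11/5)
T3 rotate right-handed about the x-axis with cos θ = -12/13, sin θ = 5/13: (10, 27/5, -11/5) → (10, -269/65, 267/65)
T4 scale by (-3, 3/2, 3/2): (10, -269/65, 267/65) → (-30, -807/130, 801/130)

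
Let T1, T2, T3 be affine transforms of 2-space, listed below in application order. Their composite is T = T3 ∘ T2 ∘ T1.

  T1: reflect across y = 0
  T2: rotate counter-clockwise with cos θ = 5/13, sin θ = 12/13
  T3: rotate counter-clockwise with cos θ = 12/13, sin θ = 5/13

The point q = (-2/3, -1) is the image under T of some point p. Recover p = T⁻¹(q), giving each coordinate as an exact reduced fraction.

p = (-1, -2/3)

T1 = [1 0 0; 0 -1 0; 0 0 1]
T2·T1 = [5/13 12/13 0; 12/13 -5/13 0; 0 0 1]
T3·…·T1 = [0 1 0; 1 0 0; 0 0 1]
det M = -1; M⁻¹ = [0 1 0; 1 0 0; 0 0 1]
M⁻¹ · (-2/3, -1)ᵀ = (-1, -2/3)ᵀ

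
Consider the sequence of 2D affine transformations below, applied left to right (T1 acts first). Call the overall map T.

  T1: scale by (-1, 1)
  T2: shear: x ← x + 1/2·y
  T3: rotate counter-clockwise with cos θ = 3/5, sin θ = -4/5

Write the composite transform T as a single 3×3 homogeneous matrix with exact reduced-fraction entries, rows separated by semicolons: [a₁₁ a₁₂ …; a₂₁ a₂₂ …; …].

T1 = [-1 0 0; 0 1 0; 0 0 1]
T2·T1 = [-1 1/2 0; 0 1 0; 0 0 1]
T3·…·T1 = [-3/5 11/10 0; 4/5 1/5 0; 0 0 1]

T = [-3/5 11/10 0; 4/5 1/5 0; 0 0 1]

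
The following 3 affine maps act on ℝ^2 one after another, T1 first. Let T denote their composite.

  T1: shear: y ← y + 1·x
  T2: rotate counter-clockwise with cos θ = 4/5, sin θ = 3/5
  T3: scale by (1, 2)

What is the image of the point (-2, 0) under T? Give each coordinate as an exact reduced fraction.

T1 shear: y ← y + 1·x: (-2, 0) → (-2, -2)
T2 rotate counter-clockwise with cos θ = 4/5, sin θ = 3/5: (-2, -2) → (-2/5, -14/5)
T3 scale by (1, 2): (-2/5, -14/5) → (-2/5, -28/5)

T(p) = (-2/5, -28/5)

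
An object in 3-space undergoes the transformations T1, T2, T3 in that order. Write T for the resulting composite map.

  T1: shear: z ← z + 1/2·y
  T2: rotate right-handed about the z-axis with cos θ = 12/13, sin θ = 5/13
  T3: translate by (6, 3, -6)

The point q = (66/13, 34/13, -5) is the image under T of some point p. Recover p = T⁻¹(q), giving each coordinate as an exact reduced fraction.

T1 = [1 0 0 0; 0 1 0 0; 0 1/2 1 0; 0 0 0 1]
T2·T1 = [12/13 -5/13 0 0; 5/13 12/13 0 0; 0 1/2 1 0; 0 0 0 1]
T3·…·T1 = [12/13 -5/13 0 6; 5/13 12/13 0 3; 0 1/2 1 -6; 0 0 0 1]
det M = 1; M⁻¹ = [12/13 5/13 0 -87/13; -5/13 12/13 0 -6/13; 5/26 -6/13 1 81/13; 0 0 0 1]
M⁻¹ · (66/13, 34/13, -5)ᵀ = (-1, 0, 1)ᵀ

p = (-1, 0, 1)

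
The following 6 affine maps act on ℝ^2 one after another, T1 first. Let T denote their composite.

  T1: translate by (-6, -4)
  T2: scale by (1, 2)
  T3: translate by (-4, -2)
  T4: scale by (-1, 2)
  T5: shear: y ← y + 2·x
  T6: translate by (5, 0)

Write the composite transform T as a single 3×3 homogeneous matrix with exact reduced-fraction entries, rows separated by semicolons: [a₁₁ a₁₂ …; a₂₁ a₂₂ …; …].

T = [-1 0 15; -2 4 0; 0 0 1]

T1 = [1 0 -6; 0 1 -4; 0 0 1]
T2·T1 = [1 0 -6; 0 2 -8; 0 0 1]
T3·…·T1 = [1 0 -10; 0 2 -10; 0 0 1]
T4·…·T1 = [-1 0 10; 0 4 -20; 0 0 1]
T5·…·T1 = [-1 0 10; -2 4 0; 0 0 1]
T6·…·T1 = [-1 0 15; -2 4 0; 0 0 1]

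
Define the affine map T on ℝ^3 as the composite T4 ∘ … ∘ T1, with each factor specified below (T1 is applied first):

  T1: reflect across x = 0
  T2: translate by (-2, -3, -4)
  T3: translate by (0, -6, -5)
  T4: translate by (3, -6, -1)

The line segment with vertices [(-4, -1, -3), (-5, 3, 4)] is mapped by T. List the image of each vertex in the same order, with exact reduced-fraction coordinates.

T1 reflect across x = 0: (-4, -1, -3) → (4, -1, -3); (-5, 3, 4) → (5, 3, 4)
T2 translate by (-2, -3, -4): (4, -1, -3) → (2, -4, -7); (5, 3, 4) → (3, 0, 0)
T3 translate by (0, -6, -5): (2, -4, -7) → (2, -10, -12); (3, 0, 0) → (3, -6, -5)
T4 translate by (3, -6, -1): (2, -10, -12) → (5, -16, -13); (3, -6, -5) → (6, -12, -6)

image vertices: (5, -16, -13), (6, -12, -6)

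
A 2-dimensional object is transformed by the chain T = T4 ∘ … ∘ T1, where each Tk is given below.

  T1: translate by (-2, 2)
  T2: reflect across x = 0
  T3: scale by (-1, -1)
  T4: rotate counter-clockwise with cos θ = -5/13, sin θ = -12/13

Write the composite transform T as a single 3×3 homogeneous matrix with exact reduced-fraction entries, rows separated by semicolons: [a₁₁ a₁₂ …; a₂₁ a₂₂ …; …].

T1 = [1 0 -2; 0 1 2; 0 0 1]
T2·T1 = [-1 0 2; 0 1 2; 0 0 1]
T3·…·T1 = [1 0 -2; 0 -1 -2; 0 0 1]
T4·…·T1 = [-5/13 -12/13 -14/13; -12/13 5/13 34/13; 0 0 1]

T = [-5/13 -12/13 -14/13; -12/13 5/13 34/13; 0 0 1]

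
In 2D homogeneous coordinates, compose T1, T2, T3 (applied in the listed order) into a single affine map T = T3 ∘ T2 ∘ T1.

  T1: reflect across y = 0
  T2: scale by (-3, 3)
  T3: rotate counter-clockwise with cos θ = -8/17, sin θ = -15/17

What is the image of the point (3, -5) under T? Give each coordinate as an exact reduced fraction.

T(p) = (297/17, 15/17)

T1 reflect across y = 0: (3, -5) → (3, 5)
T2 scale by (-3, 3): (3, 5) → (-9, 15)
T3 rotate counter-clockwise with cos θ = -8/17, sin θ = -15/17: (-9, 15) → (297/17, 15/17)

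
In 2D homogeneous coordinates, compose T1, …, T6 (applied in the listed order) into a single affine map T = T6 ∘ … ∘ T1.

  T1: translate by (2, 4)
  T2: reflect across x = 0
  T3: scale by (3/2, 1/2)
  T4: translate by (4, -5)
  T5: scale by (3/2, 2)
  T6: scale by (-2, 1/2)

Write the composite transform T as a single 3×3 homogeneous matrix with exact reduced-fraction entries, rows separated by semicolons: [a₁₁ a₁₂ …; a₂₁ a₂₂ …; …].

T = [9/2 0 -3; 0 1/2 -3; 0 0 1]

T1 = [1 0 2; 0 1 4; 0 0 1]
T2·T1 = [-1 0 -2; 0 1 4; 0 0 1]
T3·…·T1 = [-3/2 0 -3; 0 1/2 2; 0 0 1]
T4·…·T1 = [-3/2 0 1; 0 1/2 -3; 0 0 1]
T5·…·T1 = [-9/4 0 3/2; 0 1 -6; 0 0 1]
T6·…·T1 = [9/2 0 -3; 0 1/2 -3; 0 0 1]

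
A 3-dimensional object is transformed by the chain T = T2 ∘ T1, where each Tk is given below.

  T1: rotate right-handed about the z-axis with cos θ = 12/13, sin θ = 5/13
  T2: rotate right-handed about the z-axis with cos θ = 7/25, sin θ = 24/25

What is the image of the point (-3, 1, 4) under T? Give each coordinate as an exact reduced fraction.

T(p) = (-43/65, -201/65, 4)

T1 rotate right-handed about the z-axis with cos θ = 12/13, sin θ = 5/13: (-3, 1, 4) → (-41/13, -3/13, 4)
T2 rotate right-handed about the z-axis with cos θ = 7/25, sin θ = 24/25: (-41/13, -3/13, 4) → (-43/65, -201/65, 4)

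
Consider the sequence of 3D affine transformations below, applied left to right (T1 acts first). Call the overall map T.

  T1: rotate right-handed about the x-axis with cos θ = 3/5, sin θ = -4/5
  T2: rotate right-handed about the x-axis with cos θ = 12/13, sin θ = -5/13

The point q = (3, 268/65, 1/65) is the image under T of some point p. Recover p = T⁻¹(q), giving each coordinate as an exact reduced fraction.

p = (3, 1, 4)

T1 = [1 0 0 0; 0 3/5 4/5 0; 0 -4/5 3/5 0; 0 0 0 1]
T2·T1 = [1 0 0 0; 0 16/65 63/65 0; 0 -63/65 16/65 0; 0 0 0 1]
det M = 1; M⁻¹ = [1 0 0 0; 0 16/65 -63/65 0; 0 63/65 16/65 0; 0 0 0 1]
M⁻¹ · (3, 268/65, 1/65)ᵀ = (3, 1, 4)ᵀ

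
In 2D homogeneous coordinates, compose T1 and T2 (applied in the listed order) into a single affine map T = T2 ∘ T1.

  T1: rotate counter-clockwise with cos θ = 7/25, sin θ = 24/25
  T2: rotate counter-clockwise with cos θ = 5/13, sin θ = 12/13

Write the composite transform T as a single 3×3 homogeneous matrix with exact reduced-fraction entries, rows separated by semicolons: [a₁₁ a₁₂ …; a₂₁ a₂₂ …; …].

T = [-253/325 -204/325 0; 204/325 -253/325 0; 0 0 1]

T1 = [7/25 -24/25 0; 24/25 7/25 0; 0 0 1]
T2·T1 = [-253/325 -204/325 0; 204/325 -253/325 0; 0 0 1]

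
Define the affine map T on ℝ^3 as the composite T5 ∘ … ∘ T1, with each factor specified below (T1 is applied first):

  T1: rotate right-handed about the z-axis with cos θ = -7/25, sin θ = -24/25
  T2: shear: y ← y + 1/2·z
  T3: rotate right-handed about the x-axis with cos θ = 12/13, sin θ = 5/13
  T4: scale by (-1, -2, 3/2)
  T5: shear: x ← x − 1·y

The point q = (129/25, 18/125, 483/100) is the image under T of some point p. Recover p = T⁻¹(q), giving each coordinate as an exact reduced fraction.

p = (9/5, -5, 3)

T1 = [-7/25 24/25 0 0; -24/25 -7/25 0 0; 0 0 1 0; 0 0 0 1]
T2·T1 = [-7/25 24/25 0 0; -24/25 -7/25 1/2 0; 0 0 1 0; 0 0 0 1]
T3·…·T1 = [-7/25 24/25 0 0; -288/325 -84/325 1/13 0; -24/65 -7/65 29/26 0; 0 0 0 1]
T4·…·T1 = [7/25 -24/25 0 0; 576/325 168/325 -2/13 0; -36/65 -21/130 87/52 0; 0 0 0 1]
T5·…·T1 = [-97/65 -96/65 2/13 0; 576/325 168/325 -2/13 0; -36/65 -21/130 87/52 0; 0 0 0 1]
det M = 3; M⁻¹ = [7/25 53/65 16/325 0; -24/25 -209/260 14/975 0; 0 5/26 8/13 0; 0 0 0 1]
M⁻¹ · (129/25, 18/125, 483/100)ᵀ = (9/5, -5, 3)ᵀ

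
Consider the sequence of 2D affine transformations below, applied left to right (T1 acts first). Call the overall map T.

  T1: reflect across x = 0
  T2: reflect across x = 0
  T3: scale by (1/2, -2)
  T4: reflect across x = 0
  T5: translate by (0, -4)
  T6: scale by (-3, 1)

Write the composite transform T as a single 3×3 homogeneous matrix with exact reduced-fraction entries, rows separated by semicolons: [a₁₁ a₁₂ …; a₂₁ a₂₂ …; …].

T = [3/2 0 0; 0 -2 -4; 0 0 1]

T1 = [-1 0 0; 0 1 0; 0 0 1]
T2·T1 = [1 0 0; 0 1 0; 0 0 1]
T3·…·T1 = [1/2 0 0; 0 -2 0; 0 0 1]
T4·…·T1 = [-1/2 0 0; 0 -2 0; 0 0 1]
T5·…·T1 = [-1/2 0 0; 0 -2 -4; 0 0 1]
T6·…·T1 = [3/2 0 0; 0 -2 -4; 0 0 1]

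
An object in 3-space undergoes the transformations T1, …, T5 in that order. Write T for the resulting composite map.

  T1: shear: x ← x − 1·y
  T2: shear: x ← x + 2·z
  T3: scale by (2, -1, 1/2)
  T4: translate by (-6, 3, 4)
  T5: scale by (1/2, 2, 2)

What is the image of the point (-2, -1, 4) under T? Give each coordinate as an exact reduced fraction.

T1 shear: x ← x − 1·y: (-2, -1, 4) → (-1, -1, 4)
T2 shear: x ← x + 2·z: (-1, -1, 4) → (7, -1, 4)
T3 scale by (2, -1, 1/2): (7, -1, 4) → (14, 1, 2)
T4 translate by (-6, 3, 4): (14, 1, 2) → (8, 4, 6)
T5 scale by (1/2, 2, 2): (8, 4, 6) → (4, 8, 12)

T(p) = (4, 8, 12)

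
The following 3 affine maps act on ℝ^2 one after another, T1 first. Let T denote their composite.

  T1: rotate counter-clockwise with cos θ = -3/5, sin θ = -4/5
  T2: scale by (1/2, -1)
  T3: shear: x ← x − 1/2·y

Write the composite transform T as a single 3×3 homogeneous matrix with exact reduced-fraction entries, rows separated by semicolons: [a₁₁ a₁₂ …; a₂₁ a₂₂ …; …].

T1 = [-3/5 4/5 0; -4/5 -3/5 0; 0 0 1]
T2·T1 = [-3/10 2/5 0; 4/5 3/5 0; 0 0 1]
T3·…·T1 = [-7/10 1/10 0; 4/5 3/5 0; 0 0 1]

T = [-7/10 1/10 0; 4/5 3/5 0; 0 0 1]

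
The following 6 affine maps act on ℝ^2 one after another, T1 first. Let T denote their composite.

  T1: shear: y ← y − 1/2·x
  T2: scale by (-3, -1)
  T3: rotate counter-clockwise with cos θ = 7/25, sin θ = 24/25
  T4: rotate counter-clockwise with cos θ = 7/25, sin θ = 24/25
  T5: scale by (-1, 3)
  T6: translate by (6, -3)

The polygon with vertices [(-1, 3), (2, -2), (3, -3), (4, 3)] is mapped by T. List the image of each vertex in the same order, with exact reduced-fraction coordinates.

T1 shear: y ← y − 1/2·x: (-1, 3) → (-1, 7/2); (2, -2) → (2, -3); (3, -3) → (3, -9/2); (4, 3) → (4, 1)
T2 scale by (-3, -1): (-1, 7/2) → (3, -7/2); (2, -3) → (-6, 3); (3, -9/2) → (-9, 9/2); (4, 1) → (-12, -1)
T3 rotate counter-clockwise with cos θ = 7/25, sin θ = 24/25: (3, -7/2) → (21/5, 19/10); (-6, 3) → (-114/25, -123/25); (-9, 9/2) → (-171/25, -369/50); (-12, -1) → (-12/5, -59/5)
T4 rotate counter-clockwise with cos θ = 7/25, sin θ = 24/25: (21/5, 19/10) → (-81/125, 1141/250); (-114/25, -123/25) → (2154/625, -3597/625); (-171/25, -369/50) → (3231/625, -10791/1250); (-12/5, -59/5) → (1332/125, -701/125)
T5 scale by (-1, 3): (-81/125, 1141/250) → (81/125, 3423/250); (2154/625, -3597/625) → (-2154/625, -10791/625); (3231/625, -10791/1250) → (-3231/625, -32373/1250); (1332/125, -701/125) → (-1332/125, -2103/125)
T6 translate by (6, -3): (81/125, 3423/250) → (831/125, 2673/250); (-2154/625, -10791/625) → (1596/625, -12666/625); (-3231/625, -32373/1250) → (519/625, -36123/1250); (-1332/125, -2103/125) → (-582/125, -2478/125)

image vertices: (831/125, 2673/250), (1596/625, -12666/625), (519/625, -36123/1250), (-582/125, -2478/125)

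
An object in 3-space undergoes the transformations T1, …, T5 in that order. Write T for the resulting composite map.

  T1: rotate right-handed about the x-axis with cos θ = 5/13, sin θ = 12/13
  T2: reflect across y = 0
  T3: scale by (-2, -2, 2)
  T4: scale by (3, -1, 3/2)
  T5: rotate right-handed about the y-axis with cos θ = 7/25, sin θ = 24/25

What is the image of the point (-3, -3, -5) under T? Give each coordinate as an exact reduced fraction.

T(p) = (-2754/325, -90/13, -6897/325)

T1 rotate right-handed about the x-axis with cos θ = 5/13, sin θ = 12/13: (-3, -3, -5) → (-3, 45/13, -61/13)
T2 reflect across y = 0: (-3, 45/13, -61/13) → (-3, -45/13, -61/13)
T3 scale by (-2, -2, 2): (-3, -45/13, -61/13) → (6, 90/13, -122/13)
T4 scale by (3, -1, 3/2): (6, 90/13, -122/13) → (18, -90/13, -183/13)
T5 rotate right-handed about the y-axis with cos θ = 7/25, sin θ = 24/25: (18, -90/13, -183/13) → (-2754/325, -90/13, -6897/325)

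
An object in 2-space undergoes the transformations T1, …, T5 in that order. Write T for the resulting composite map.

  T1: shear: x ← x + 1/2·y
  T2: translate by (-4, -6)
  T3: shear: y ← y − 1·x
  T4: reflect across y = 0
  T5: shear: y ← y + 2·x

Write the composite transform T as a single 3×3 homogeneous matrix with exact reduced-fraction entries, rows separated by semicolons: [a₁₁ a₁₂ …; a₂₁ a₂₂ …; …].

T = [1 1/2 -4; 3 1/2 -6; 0 0 1]

T1 = [1 1/2 0; 0 1 0; 0 0 1]
T2·T1 = [1 1/2 -4; 0 1 -6; 0 0 1]
T3·…·T1 = [1 1/2 -4; -1 1/2 -2; 0 0 1]
T4·…·T1 = [1 1/2 -4; 1 -1/2 2; 0 0 1]
T5·…·T1 = [1 1/2 -4; 3 1/2 -6; 0 0 1]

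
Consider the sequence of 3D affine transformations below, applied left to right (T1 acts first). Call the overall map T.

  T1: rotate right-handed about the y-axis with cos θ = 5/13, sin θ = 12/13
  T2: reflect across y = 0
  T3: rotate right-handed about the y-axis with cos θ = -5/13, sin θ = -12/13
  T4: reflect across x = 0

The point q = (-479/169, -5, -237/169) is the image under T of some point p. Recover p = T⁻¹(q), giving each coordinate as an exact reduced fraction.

p = (1, 5, -3)

T1 = [5/13 0 12/13 0; 0 1 0 0; -12/13 0 5/13 0; 0 0 0 1]
T2·T1 = [5/13 0 12/13 0; 0 -1 0 0; -12/13 0 5/13 0; 0 0 0 1]
T3·…·T1 = [119/169 0 -120/169 0; 0 -1 0 0; 120/169 0 119/169 0; 0 0 0 1]
T4·…·T1 = [-119/169 0 120/169 0; 0 -1 0 0; 120/169 0 119/169 0; 0 0 0 1]
det M = 1; M⁻¹ = [-119/169 0 120/169 0; 0 -1 0 0; 120/169 0 119/169 0; 0 0 0 1]
M⁻¹ · (-479/169, -5, -237/169)ᵀ = (1, 5, -3)ᵀ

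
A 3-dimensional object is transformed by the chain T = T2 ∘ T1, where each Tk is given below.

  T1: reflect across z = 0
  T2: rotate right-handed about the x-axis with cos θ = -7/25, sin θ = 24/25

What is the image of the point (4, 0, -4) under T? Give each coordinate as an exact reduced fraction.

T(p) = (4, -96/25, -28/25)

T1 reflect across z = 0: (4, 0, -4) → (4, 0, 4)
T2 rotate right-handed about the x-axis with cos θ = -7/25, sin θ = 24/25: (4, 0, 4) → (4, -96/25, -28/25)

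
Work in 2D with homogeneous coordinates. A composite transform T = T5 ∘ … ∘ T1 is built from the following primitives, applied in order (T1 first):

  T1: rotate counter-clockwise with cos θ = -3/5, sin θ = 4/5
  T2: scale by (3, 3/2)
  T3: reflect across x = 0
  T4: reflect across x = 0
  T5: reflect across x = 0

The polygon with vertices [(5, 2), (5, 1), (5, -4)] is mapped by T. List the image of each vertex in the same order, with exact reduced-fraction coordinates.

T1 rotate counter-clockwise with cos θ = -3/5, sin θ = 4/5: (5, 2) → (-23/5, 14/5); (5, 1) → (-19/5, 17/5); (5, -4) → (1/5, 32/5)
T2 scale by (3, 3/2): (-23/5, 14/5) → (-69/5, 21/5); (-19/5, 17/5) → (-57/5, 51/10); (1/5, 32/5) → (3/5, 48/5)
T3 reflect across x = 0: (-69/5, 21/5) → (69/5, 21/5); (-57/5, 51/10) → (57/5, 51/10); (3/5, 48/5) → (-3/5, 48/5)
T4 reflect across x = 0: (69/5, 21/5) → (-69/5, 21/5); (57/5, 51/10) → (-57/5, 51/10); (-3/5, 48/5) → (3/5, 48/5)
T5 reflect across x = 0: (-69/5, 21/5) → (69/5, 21/5); (-57/5, 51/10) → (57/5, 51/10); (3/5, 48/5) → (-3/5, 48/5)

image vertices: (69/5, 21/5), (57/5, 51/10), (-3/5, 48/5)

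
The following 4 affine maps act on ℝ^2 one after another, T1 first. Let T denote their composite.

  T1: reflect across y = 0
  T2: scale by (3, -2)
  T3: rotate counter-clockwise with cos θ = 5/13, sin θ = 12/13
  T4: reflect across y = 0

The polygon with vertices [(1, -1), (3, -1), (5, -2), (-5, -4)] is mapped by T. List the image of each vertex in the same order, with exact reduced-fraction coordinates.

image vertices: (3, -2), (69/13, -98/13), (123/13, -160/13), (21/13, 220/13)

T1 reflect across y = 0: (1, -1) → (1, 1); (3, -1) → (3, 1); (5, -2) → (5, 2); (-5, -4) → (-5, 4)
T2 scale by (3, -2): (1, 1) → (3, -2); (3, 1) → (9, -2); (5, 2) → (15, -4); (-5, 4) → (-15, -8)
T3 rotate counter-clockwise with cos θ = 5/13, sin θ = 12/13: (3, -2) → (3, 2); (9, -2) → (69/13, 98/13); (15, -4) → (123/13, 160/13); (-15, -8) → (21/13, -220/13)
T4 reflect across y = 0: (3, 2) → (3, -2); (69/13, 98/13) → (69/13, -98/13); (123/13, 160/13) → (123/13, -160/13); (21/13, -220/13) → (21/13, 220/13)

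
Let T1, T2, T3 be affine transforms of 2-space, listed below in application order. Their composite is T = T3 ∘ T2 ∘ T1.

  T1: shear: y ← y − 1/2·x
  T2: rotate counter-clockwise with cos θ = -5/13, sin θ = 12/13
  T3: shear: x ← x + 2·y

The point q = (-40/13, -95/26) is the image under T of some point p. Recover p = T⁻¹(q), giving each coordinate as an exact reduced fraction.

T1 = [1 0 0; -1/2 1 0; 0 0 1]
T2·T1 = [1/13 -12/13 0; 29/26 -5/13 0; 0 0 1]
T3·…·T1 = [30/13 -22/13 0; 29/26 -5/13 0; 0 0 1]
det M = 1; M⁻¹ = [-5/13 22/13 0; -29/26 30/13 0; 0 0 1]
M⁻¹ · (-40/13, -95/26)ᵀ = (-5, -5)ᵀ

p = (-5, -5)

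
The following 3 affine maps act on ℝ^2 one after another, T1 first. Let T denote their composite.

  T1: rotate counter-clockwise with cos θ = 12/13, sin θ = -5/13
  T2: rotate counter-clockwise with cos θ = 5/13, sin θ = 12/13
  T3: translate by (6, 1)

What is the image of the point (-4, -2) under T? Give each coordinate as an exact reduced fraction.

T1 rotate counter-clockwise with cos θ = 12/13, sin θ = -5/13: (-4, -2) → (-58/13, -4/13)
T2 rotate counter-clockwise with cos θ = 5/13, sin θ = 12/13: (-58/13, -4/13) → (-242/169, -716/169)
T3 translate by (6, 1): (-242/169, -716/169) → (772/169, -547/169)

T(p) = (772/169, -547/169)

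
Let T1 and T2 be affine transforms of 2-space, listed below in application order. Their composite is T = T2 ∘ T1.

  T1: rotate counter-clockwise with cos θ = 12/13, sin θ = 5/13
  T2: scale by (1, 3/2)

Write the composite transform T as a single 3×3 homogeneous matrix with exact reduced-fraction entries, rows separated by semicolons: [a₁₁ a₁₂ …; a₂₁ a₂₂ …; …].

T = [12/13 -5/13 0; 15/26 18/13 0; 0 0 1]

T1 = [12/13 -5/13 0; 5/13 12/13 0; 0 0 1]
T2·T1 = [12/13 -5/13 0; 15/26 18/13 0; 0 0 1]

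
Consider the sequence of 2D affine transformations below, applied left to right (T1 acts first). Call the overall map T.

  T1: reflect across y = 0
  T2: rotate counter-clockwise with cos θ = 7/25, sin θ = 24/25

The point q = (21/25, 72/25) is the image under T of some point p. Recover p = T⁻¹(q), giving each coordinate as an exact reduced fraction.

p = (3, 0)

T1 = [1 0 0; 0 -1 0; 0 0 1]
T2·T1 = [7/25 24/25 0; 24/25 -7/25 0; 0 0 1]
det M = -1; M⁻¹ = [7/25 24/25 0; 24/25 -7/25 0; 0 0 1]
M⁻¹ · (21/25, 72/25)ᵀ = (3, 0)ᵀ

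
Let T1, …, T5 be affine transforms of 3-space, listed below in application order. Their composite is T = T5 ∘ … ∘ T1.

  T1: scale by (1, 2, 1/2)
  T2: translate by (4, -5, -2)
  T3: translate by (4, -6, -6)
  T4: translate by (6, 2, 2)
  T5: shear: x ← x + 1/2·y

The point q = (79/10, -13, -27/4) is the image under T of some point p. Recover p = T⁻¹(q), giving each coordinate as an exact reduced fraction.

p = (2/5, -2, -3/2)

T1 = [1 0 0 0; 0 2 0 0; 0 0 1/2 0; 0 0 0 1]
T2·T1 = [1 0 0 4; 0 2 0 -5; 0 0 1/2 -2; 0 0 0 1]
T3·…·T1 = [1 0 0 8; 0 2 0 -11; 0 0 1/2 -8; 0 0 0 1]
T4·…·T1 = [1 0 0 14; 0 2 0 -9; 0 0 1/2 -6; 0 0 0 1]
T5·…·T1 = [1 1 0 19/2; 0 2 0 -9; 0 0 1/2 -6; 0 0 0 1]
det M = 1; M⁻¹ = [1 -1/2 0 -14; 0 1/2 0 9/2; 0 0 2 12; 0 0 0 1]
M⁻¹ · (79/10, -13, -27/4)ᵀ = (2/5, -2, -3/2)ᵀ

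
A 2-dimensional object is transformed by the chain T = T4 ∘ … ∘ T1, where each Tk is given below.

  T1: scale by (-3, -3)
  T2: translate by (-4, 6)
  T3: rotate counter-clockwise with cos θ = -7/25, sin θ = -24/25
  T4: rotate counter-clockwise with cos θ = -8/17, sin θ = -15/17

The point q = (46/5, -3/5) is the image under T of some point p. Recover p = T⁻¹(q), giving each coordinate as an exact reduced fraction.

T1 = [-3 0 0; 0 -3 0; 0 0 1]
T2·T1 = [-3 0 -4; 0 -3 6; 0 0 1]
T3·…·T1 = [21/25 -72/25 172/25; 72/25 21/25 54/25; 0 0 1]
T4·…·T1 = [912/425 891/425 -566/425; -891/425 912/425 -3012/425; 0 0 1]
det M = 9; M⁻¹ = [304/1275 -99/425 -4/3; 99/425 304/1275 2; 0 0 1]
M⁻¹ · (46/5, -3/5)ᵀ = (1, 4)ᵀ

p = (1, 4)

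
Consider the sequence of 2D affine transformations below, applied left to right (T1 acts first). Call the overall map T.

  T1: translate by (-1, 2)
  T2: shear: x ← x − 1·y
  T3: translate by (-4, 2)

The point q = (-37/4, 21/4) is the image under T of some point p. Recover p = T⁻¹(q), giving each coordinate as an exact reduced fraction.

T1 = [1 0 -1; 0 1 2; 0 0 1]
T2·T1 = [1 -1 -3; 0 1 2; 0 0 1]
T3·…·T1 = [1 -1 -7; 0 1 4; 0 0 1]
det M = 1; M⁻¹ = [1 1 3; 0 1 -4; 0 0 1]
M⁻¹ · (-37/4, 21/4)ᵀ = (-1, 5/4)ᵀ

p = (-1, 5/4)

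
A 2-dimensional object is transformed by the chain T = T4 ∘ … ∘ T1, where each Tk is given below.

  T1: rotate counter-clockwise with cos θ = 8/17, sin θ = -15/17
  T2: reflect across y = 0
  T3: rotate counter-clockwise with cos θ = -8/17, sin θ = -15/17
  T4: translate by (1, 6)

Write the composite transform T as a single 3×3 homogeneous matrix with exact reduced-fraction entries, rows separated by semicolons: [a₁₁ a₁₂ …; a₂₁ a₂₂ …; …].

T1 = [8/17 15/17 0; -15/17 8/17 0; 0 0 1]
T2·T1 = [8/17 15/17 0; 15/17 -8/17 0; 0 0 1]
T3·…·T1 = [161/289 -240/289 0; -240/289 -161/289 0; 0 0 1]
T4·…·T1 = [161/289 -240/289 1; -240/289 -161/289 6; 0 0 1]

T = [161/289 -240/289 1; -240/289 -161/289 6; 0 0 1]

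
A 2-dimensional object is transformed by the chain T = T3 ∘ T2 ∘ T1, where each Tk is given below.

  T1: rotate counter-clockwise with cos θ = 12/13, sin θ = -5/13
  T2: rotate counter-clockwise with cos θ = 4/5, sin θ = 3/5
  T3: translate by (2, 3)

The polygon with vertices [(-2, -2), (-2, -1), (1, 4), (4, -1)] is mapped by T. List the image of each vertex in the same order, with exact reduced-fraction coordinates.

T1 rotate counter-clockwise with cos θ = 12/13, sin θ = -5/13: (-2, -2) → (-34/13, -14/13); (-2, -1) → (-29/13, -2/13); (1, 4) → (32/13, 43/13); (4, -1) → (43/13, -32/13)
T2 rotate counter-clockwise with cos θ = 4/5, sin θ = 3/5: (-34/13, -14/13) → (-94/65, -158/65); (-29/13, -2/13) → (-22/13, -19/13); (32/13, 43/13) → (-1/65, 268/65); (43/13, -32/13) → (268/65, 1/65)
T3 translate by (2, 3): (-94/65, -158/65) → (36/65, 37/65); (-22/13, -19/13) → (4/13, 20/13); (-1/65, 268/65) → (129/65, 463/65); (268/65, 1/65) → (398/65, 196/65)

image vertices: (36/65, 37/65), (4/13, 20/13), (129/65, 463/65), (398/65, 196/65)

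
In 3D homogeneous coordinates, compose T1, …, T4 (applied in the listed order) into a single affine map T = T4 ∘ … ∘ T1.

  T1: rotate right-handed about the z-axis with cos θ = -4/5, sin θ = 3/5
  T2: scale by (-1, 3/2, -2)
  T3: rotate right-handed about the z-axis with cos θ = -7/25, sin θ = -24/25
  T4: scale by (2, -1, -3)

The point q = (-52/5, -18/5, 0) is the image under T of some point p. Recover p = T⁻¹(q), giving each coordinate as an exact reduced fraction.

T1 = [-4/5 -3/5 0 0; 3/5 -4/5 0 0; 0 0 1 0; 0 0 0 1]
T2·T1 = [4/5 3/5 0 0; 9/10 -6/5 0 0; 0 0 -2 0; 0 0 0 1]
T3·…·T1 = [16/25 -33/25 0 0; -51/50 -6/25 0 0; 0 0 -2 0; 0 0 0 1]
T4·…·T1 = [32/25 -66/25 0 0; 51/50 6/25 0 0; 0 0 6 0; 0 0 0 1]
det M = 18; M⁻¹ = [2/25 22/25 0 0; -17/50 32/75 0 0; 0 0 1/6 0; 0 0 0 1]
M⁻¹ · (-52/5, -18/5, 0)ᵀ = (-4, 2, 0)ᵀ

p = (-4, 2, 0)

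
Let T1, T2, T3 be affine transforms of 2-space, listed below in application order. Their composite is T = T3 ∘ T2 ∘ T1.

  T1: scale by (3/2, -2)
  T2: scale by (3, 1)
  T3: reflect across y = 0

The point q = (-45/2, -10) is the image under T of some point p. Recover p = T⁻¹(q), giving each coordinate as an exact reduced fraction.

p = (-5, -5)

T1 = [3/2 0 0; 0 -2 0; 0 0 1]
T2·T1 = [9/2 0 0; 0 -2 0; 0 0 1]
T3·…·T1 = [9/2 0 0; 0 2 0; 0 0 1]
det M = 9; M⁻¹ = [2/9 0 0; 0 1/2 0; 0 0 1]
M⁻¹ · (-45/2, -10)ᵀ = (-5, -5)ᵀ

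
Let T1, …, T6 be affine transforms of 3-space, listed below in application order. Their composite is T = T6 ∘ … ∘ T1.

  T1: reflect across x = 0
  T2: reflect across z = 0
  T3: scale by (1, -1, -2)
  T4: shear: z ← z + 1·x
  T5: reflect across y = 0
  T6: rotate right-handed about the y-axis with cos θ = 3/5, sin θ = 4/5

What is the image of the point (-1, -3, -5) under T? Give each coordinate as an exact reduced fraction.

T1 reflect across x = 0: (-1, -3, -5) → (1, -3, -5)
T2 reflect across z = 0: (1, -3, -5) → (1, -3, 5)
T3 scale by (1, -1, -2): (1, -3, 5) → (1, 3, -10)
T4 shear: z ← z + 1·x: (1, 3, -10) → (1, 3, -9)
T5 reflect across y = 0: (1, 3, -9) → (1, -3, -9)
T6 rotate right-handed about the y-axis with cos θ = 3/5, sin θ = 4/5: (1, -3, -9) → (-33/5, -3, -31/5)

T(p) = (-33/5, -3, -31/5)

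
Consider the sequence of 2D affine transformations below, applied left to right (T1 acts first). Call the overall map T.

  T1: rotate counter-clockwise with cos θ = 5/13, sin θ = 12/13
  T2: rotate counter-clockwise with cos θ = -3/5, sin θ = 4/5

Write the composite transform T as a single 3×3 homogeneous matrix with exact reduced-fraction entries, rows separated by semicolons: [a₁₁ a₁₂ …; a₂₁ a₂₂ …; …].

T1 = [5/13 -12/13 0; 12/13 5/13 0; 0 0 1]
T2·T1 = [-63/65 16/65 0; -16/65 -63/65 0; 0 0 1]

T = [-63/65 16/65 0; -16/65 -63/65 0; 0 0 1]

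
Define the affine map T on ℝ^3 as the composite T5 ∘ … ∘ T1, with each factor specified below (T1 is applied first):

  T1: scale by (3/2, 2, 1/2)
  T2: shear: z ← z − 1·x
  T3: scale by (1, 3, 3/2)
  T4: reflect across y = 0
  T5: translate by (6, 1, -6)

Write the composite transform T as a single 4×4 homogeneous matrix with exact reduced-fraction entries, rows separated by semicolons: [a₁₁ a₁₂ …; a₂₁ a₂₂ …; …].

T = [3/2 0 0 6; 0 -6 0 1; -9/4 0 3/4 -6; 0 0 0 1]

T1 = [3/2 0 0 0; 0 2 0 0; 0 0 1/2 0; 0 0 0 1]
T2·T1 = [3/2 0 0 0; 0 2 0 0; -3/2 0 1/2 0; 0 0 0 1]
T3·…·T1 = [3/2 0 0 0; 0 6 0 0; -9/4 0 3/4 0; 0 0 0 1]
T4·…·T1 = [3/2 0 0 0; 0 -6 0 0; -9/4 0 3/4 0; 0 0 0 1]
T5·…·T1 = [3/2 0 0 6; 0 -6 0 1; -9/4 0 3/4 -6; 0 0 0 1]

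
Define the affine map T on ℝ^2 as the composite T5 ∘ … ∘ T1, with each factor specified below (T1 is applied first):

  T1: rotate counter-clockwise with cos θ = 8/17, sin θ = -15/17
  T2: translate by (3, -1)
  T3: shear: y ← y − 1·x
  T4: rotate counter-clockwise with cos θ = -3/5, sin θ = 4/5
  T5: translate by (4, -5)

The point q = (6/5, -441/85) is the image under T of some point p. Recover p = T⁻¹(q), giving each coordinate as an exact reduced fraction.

p = (-5, 1)

T1 = [8/17 15/17 0; -15/17 8/17 0; 0 0 1]
T2·T1 = [8/17 15/17 3; -15/17 8/17 -1; 0 0 1]
T3·…·T1 = [8/17 15/17 3; -23/17 -7/17 -4; 0 0 1]
T4·…·T1 = [4/5 -1/5 7/5; 101/85 81/85 24/5; 0 0 1]
T5·…·T1 = [4/5 -1/5 27/5; 101/85 81/85 -1/5; 0 0 1]
det M = 1; M⁻¹ = [81/85 1/5 -434/85; -101/85 4/5 559/85; 0 0 1]
M⁻¹ · (6/5, -441/85)ᵀ = (-5, 1)ᵀ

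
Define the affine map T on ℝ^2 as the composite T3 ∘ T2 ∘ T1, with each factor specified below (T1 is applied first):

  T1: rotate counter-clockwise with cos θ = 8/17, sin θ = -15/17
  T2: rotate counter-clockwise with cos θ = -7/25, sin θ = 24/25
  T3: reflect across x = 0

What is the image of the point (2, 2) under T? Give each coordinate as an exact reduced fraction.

T1 rotate counter-clockwise with cos θ = 8/17, sin θ = -15/17: (2, 2) → (46/17, -14/17)
T2 rotate counter-clockwise with cos θ = -7/25, sin θ = 24/25: (46/17, -14/17) → (14/425, 1202/425)
T3 reflect across x = 0: (14/425, 1202/425) → (-14/425, 1202/425)

T(p) = (-14/425, 1202/425)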